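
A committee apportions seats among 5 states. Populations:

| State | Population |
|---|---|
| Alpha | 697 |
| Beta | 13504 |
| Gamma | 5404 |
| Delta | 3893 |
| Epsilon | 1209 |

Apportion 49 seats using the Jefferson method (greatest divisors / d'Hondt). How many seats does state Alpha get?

Standard divisor 24707/49 ≈ 504.224; standard quotas: Alpha 1.382, Beta 26.782, Gamma 10.717, Delta 7.721, Epsilon 2.398.
Rounding down gives 1, 26, 10, 7, 2 = 46 seats, so the divisor must be adjusted.
With modified divisor 484: modified quotas Alpha 1.440, Beta 27.901, Gamma 11.165, Delta 8.043, Epsilon 2.498.
Rounding down: Alpha 1, Beta 27, Gamma 11, Delta 8, Epsilon 2 (total 49).
Alpha receives 1.

1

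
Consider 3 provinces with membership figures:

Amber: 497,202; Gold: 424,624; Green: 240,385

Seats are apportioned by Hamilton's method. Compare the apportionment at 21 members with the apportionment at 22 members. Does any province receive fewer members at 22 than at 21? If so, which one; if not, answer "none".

At 21 seats: Amber 9, Gold 8, Green 4.
At 22 seats: Amber 9, Gold 8, Green 5.
No province's allocation decreased.

none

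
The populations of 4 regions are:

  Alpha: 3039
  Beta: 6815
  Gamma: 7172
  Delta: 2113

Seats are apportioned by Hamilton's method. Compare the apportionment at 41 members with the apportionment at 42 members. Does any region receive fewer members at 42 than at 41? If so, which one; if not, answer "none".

Delta

At 41 seats: Alpha 6, Beta 15, Gamma 15, Delta 5.
At 42 seats: Alpha 7, Beta 15, Gamma 16, Delta 4.
Delta drops from 5 to 4.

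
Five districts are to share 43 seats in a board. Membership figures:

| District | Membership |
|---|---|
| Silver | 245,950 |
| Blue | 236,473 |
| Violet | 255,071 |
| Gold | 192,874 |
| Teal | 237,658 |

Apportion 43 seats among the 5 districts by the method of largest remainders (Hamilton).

The standard divisor is 1168026/43 ≈ 27163.395.
Standard quotas: Silver 9.0545, Blue 8.7056, Violet 9.3902, Gold 7.1005, Teal 8.7492.
Lower quotas: Silver 9, Blue 8, Violet 9, Gold 7, Teal 8 (sum 41, leaving 2 seats).
Remainders in descending order: Teal 0.7492, Blue 0.7056, Violet 0.3902, Gold 0.1005, Silver 0.0545.
The surplus seats go to Teal, Blue.

Silver: 9, Blue: 9, Violet: 9, Gold: 7, Teal: 9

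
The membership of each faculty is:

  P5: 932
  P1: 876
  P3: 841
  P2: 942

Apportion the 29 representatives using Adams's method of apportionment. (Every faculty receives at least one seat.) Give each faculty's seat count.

P5: 7, P1: 7, P3: 7, P2: 8

Standard divisor 3591/29 ≈ 123.828; standard quotas: P5 7.527, P1 7.074, P3 6.792, P2 7.607.
Rounding up gives 8, 8, 7, 8 = 31 seats, so the divisor must be adjusted.
With modified divisor 134: modified quotas P5 6.955, P1 6.537, P3 6.276, P2 7.030.
Rounding up: P5 7, P1 7, P3 7, P2 8 (total 29).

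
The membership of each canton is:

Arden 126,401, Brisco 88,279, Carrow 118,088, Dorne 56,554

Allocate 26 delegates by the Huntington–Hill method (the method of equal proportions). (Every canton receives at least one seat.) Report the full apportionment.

With divisor 15338: modified quotas Arden 8.241, Brisco 5.756, Carrow 7.699, Dorne 3.687.
Geometric-mean thresholds: Arden √(8·9)=8.485, Brisco √(5·6)=5.477, Carrow √(7·8)=7.483, Dorne √(3·4)=3.464.
Each quota rounded against its threshold gives Arden 8, Brisco 6, Carrow 8, Dorne 4 (total 26).

Arden 8, Brisco 6, Carrow 8, Dorne 4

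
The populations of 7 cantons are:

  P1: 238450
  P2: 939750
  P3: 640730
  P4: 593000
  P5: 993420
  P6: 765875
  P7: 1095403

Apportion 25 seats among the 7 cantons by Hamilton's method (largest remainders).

Standard divisor: 5266628 ÷ 25 ≈ 210665.12.
Standard quotas: P1 1.1319, P2 4.4609, P3 3.0415, P4 2.8149, P5 4.7156, P6 3.6355, P7 5.1997.
Lower quotas: P1 1, P2 4, P3 3, P4 2, P5 4, P6 3, P7 5 (sum 22, leaving 3 seats).
Remainders in descending order: P4 0.8149, P5 0.7156, P6 0.6355, P2 0.4609, P7 0.1997, P1 0.1319, P3 0.0415.
Largest remainders: P4, P5, P6 receive the extra seats.

P1=1, P2=4, P3=3, P4=3, P5=5, P6=4, P7=5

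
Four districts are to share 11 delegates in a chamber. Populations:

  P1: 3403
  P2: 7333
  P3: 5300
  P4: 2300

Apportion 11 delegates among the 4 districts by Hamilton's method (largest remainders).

Total 18336; standard divisor 18336/11 ≈ 1666.909.
Standard quotas: P1 2.0415, P2 4.3992, P3 3.1795, P4 1.3798.
Lower quotas: P1 2, P2 4, P3 3, P4 1 (sum 10, leaving 1 seat).
Remainders in descending order: P2 0.3992, P4 0.3798, P3 0.1795, P1 0.0415.
The surplus seat goes to P2.

P1=2; P2=5; P3=3; P4=1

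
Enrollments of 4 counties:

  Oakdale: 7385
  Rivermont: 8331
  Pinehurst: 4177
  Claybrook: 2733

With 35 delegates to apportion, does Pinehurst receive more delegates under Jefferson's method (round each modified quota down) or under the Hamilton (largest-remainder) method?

Jefferson: Oakdale 12, Rivermont 13, Pinehurst 6, Claybrook 4.
Hamilton: Oakdale 11, Rivermont 13, Pinehurst 7, Claybrook 4.
Pinehurst gets 6 under Jefferson and 7 under Hamilton.

Hamilton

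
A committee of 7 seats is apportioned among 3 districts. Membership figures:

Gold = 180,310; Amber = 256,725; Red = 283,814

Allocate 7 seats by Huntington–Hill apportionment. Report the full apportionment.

With divisor 110337: modified quotas Gold 1.634, Amber 2.327, Red 2.572.
Geometric-mean thresholds: Gold √(1·2)=1.414, Amber √(2·3)=2.449, Red √(2·3)=2.449.
Each quota rounded against its threshold gives Gold 2, Amber 2, Red 3 (total 7).

Gold: 2; Amber: 2; Red: 3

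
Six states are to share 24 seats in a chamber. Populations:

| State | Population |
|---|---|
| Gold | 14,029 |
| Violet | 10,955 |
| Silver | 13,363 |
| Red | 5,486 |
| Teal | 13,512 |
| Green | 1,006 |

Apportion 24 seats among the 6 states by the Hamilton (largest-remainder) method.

The standard divisor is 58351/24 ≈ 2431.292.
Standard quotas: Gold 5.7702, Violet 4.5058, Silver 5.4963, Red 2.2564, Teal 5.5575, Green 0.4138.
Lower quotas: Gold 5, Violet 4, Silver 5, Red 2, Teal 5, Green 0 (sum 21, leaving 3 seats).
Remainders in descending order: Gold 0.7702, Teal 0.5575, Violet 0.5058, Silver 0.4963, Green 0.4138, Red 0.2564.
The surplus seats go to Gold, Teal, Violet.

Gold 6, Violet 5, Silver 5, Red 2, Teal 6, Green 0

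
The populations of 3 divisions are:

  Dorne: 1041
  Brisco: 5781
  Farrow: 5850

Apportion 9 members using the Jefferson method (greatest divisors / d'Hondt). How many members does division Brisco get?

Standard divisor 12672/9 ≈ 1408; standard quotas: Dorne 0.739, Brisco 4.106, Farrow 4.155.
Rounding down gives 0, 4, 4 = 8 seats, so the divisor must be adjusted.
With modified divisor 1163: modified quotas Dorne 0.895, Brisco 4.971, Farrow 5.030.
Rounding down: Dorne 0, Brisco 4, Farrow 5 (total 9).
Brisco receives 4.

4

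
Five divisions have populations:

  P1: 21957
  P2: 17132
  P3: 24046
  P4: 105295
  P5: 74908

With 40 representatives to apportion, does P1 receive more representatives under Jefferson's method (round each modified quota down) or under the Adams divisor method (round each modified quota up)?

Adams

Jefferson: P1 3, P2 2, P3 4, P4 18, P5 13.
Adams: P1 4, P2 3, P3 4, P4 17, P5 12.
P1 gets 3 under Jefferson and 4 under Adams.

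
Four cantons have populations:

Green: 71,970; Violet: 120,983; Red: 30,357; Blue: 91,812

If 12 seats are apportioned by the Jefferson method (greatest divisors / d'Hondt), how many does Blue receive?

3

Standard divisor 315122/12 ≈ 26260.167; standard quotas: Green 2.741, Violet 4.607, Red 1.156, Blue 3.496.
Rounding down gives 2, 4, 1, 3 = 10 seats, so the divisor must be adjusted.
With modified divisor 23500: modified quotas Green 3.063, Violet 5.148, Red 1.292, Blue 3.907.
Rounding down: Green 3, Violet 5, Red 1, Blue 3 (total 12).
Blue receives 3.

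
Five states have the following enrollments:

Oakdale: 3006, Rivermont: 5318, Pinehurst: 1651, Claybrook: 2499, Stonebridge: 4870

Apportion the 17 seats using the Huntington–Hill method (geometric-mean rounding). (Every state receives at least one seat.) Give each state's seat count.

Oakdale 3, Rivermont 5, Pinehurst 2, Claybrook 2, Stonebridge 5

With divisor 1055: modified quotas Oakdale 2.849, Rivermont 5.041, Pinehurst 1.565, Claybrook 2.369, Stonebridge 4.616.
Geometric-mean thresholds: Oakdale √(2·3)=2.449, Rivermont √(5·6)=5.477, Pinehurst √(1·2)=1.414, Claybrook √(2·3)=2.449, Stonebridge √(4·5)=4.472.
Each quota rounded against its threshold gives Oakdale 3, Rivermont 5, Pinehurst 2, Claybrook 2, Stonebridge 5 (total 17).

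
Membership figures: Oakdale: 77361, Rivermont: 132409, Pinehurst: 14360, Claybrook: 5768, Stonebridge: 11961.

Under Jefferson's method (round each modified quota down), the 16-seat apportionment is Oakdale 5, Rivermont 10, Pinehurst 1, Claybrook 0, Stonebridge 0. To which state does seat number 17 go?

Priority for the next seat is population ÷ (current seats + 1).
Priorities: Oakdale 12893.500, Rivermont 12037.182, Pinehurst 7180.000, Claybrook 5768.000, Stonebridge 11961.000.
Highest priority: Oakdale.

Oakdale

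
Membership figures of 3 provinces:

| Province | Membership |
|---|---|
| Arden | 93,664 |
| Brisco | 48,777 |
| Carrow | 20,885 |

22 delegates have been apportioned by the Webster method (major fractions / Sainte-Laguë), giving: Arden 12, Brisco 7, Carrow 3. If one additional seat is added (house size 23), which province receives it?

Priority for the next seat is population ÷ (current seats + 0.5).
Priorities: Arden 7493.120, Brisco 6503.600, Carrow 5967.143.
Highest priority: Arden.

Arden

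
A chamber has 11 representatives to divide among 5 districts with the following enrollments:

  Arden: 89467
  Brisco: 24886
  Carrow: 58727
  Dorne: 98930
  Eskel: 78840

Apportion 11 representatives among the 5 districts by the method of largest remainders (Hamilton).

Total 350850; standard divisor 350850/11 ≈ 31895.455.
Standard quotas: Arden 2.8050, Brisco 0.7802, Carrow 1.8412, Dorne 3.1017, Eskel 2.4718.
Lower quotas: Arden 2, Brisco 0, Carrow 1, Dorne 3, Eskel 2 (sum 8, leaving 3 seats).
Remainders in descending order: Carrow 0.8412, Arden 0.8050, Brisco 0.7802, Eskel 0.4718, Dorne 0.1017.
Largest remainders: Carrow, Arden, Brisco receive the extra seats.

Arden: 3; Brisco: 1; Carrow: 2; Dorne: 3; Eskel: 2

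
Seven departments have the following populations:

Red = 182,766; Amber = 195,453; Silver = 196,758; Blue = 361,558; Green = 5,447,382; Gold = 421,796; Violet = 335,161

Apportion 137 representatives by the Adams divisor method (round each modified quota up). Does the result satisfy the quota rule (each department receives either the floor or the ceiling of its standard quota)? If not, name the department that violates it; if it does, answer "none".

Standard quotas: Red 3.506, Amber 3.750, Silver 3.775, Blue 6.937, Green 104.510, Gold 8.092, Violet 6.430.
Adams allocation: Red 4, Amber 4, Silver 4, Blue 7, Green 103, Gold 8, Violet 7.
Green has quota 104.510 (lower 104, upper 105) but receives 103 — outside the quota interval.

Green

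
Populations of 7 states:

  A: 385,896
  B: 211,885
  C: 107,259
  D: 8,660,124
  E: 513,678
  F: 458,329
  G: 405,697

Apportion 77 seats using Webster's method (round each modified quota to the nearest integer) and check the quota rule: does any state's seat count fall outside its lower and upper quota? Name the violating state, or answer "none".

D

Standard quotas: A 2.766, B 1.519, C 0.769, D 62.072, E 3.682, F 3.285, G 2.908.
Webster allocation: A 3, B 2, C 1, D 61, E 4, F 3, G 3.
D has quota 62.072 (lower 62, upper 63) but receives 61 — outside the quota interval.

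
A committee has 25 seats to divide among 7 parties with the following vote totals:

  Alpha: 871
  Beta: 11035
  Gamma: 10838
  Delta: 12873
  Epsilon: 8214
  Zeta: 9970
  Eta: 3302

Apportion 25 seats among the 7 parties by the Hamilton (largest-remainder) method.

Alpha=0, Beta=5, Gamma=5, Delta=6, Epsilon=4, Zeta=4, Eta=1

Standard divisor: 57103 ÷ 25 ≈ 2284.12.
Standard quotas: Alpha 0.3813, Beta 4.8312, Gamma 4.7449, Delta 5.6359, Epsilon 3.5961, Zeta 4.3649, Eta 1.4456.
Lower quotas: Alpha 0, Beta 4, Gamma 4, Delta 5, Epsilon 3, Zeta 4, Eta 1 (sum 21, leaving 4 seats).
Remainders in descending order: Beta 0.8312, Gamma 0.7449, Delta 0.6359, Epsilon 0.5961, Eta 0.4456, Alpha 0.3813, Zeta 0.3649.
The surplus seats go to Beta, Gamma, Delta, Epsilon.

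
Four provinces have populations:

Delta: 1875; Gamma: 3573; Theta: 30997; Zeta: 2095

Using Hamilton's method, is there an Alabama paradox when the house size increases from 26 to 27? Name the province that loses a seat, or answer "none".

Zeta

At 26 seats: Delta 1, Gamma 2, Theta 21, Zeta 2.
At 27 seats: Delta 1, Gamma 3, Theta 22, Zeta 1.
Zeta drops from 2 to 1.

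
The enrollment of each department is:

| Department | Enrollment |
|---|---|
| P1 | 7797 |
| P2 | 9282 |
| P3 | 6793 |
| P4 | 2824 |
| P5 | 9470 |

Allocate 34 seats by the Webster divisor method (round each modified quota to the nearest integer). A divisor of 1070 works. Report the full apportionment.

With modified divisor 1070: modified quotas P1 7.287, P2 8.675, P3 6.349, P4 2.639, P5 8.850.
Rounding to the nearest integer: P1 7, P2 9, P3 6, P4 3, P5 9 (total 34).

P1: 7, P2: 9, P3: 6, P4: 3, P5: 9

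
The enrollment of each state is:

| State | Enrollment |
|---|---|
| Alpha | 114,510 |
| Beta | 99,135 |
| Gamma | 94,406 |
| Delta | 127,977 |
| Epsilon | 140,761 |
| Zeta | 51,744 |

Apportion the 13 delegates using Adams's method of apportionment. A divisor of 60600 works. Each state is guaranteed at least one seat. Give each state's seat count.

Alpha: 2; Beta: 2; Gamma: 2; Delta: 3; Epsilon: 3; Zeta: 1

With modified divisor 60600: modified quotas Alpha 1.890, Beta 1.636, Gamma 1.558, Delta 2.112, Epsilon 2.323, Zeta 0.854.
Rounding up: Alpha 2, Beta 2, Gamma 2, Delta 3, Epsilon 3, Zeta 1 (total 13).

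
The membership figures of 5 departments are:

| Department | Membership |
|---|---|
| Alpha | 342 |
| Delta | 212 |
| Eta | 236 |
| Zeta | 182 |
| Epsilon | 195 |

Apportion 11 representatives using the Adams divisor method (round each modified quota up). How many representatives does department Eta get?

2

Standard divisor 1167/11 ≈ 106.091; standard quotas: Alpha 3.224, Delta 1.998, Eta 2.225, Zeta 1.716, Epsilon 1.838.
Rounding up gives 4, 2, 3, 2, 2 = 13 seats, so the divisor must be adjusted.
With modified divisor 140: modified quotas Alpha 2.443, Delta 1.514, Eta 1.686, Zeta 1.300, Epsilon 1.393.
Rounding up: Alpha 3, Delta 2, Eta 2, Zeta 2, Epsilon 2 (total 11).
Eta receives 2.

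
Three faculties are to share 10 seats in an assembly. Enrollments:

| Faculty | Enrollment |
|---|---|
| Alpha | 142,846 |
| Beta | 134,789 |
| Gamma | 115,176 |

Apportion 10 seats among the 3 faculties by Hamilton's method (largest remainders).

Alpha=4, Beta=3, Gamma=3

The standard divisor is 392811/10 ≈ 39281.1.
Standard quotas: Alpha 3.6365, Beta 3.4314, Gamma 2.9321.
Lower quotas: Alpha 3, Beta 3, Gamma 2 (sum 8, leaving 2 seats).
Remainders in descending order: Gamma 0.9321, Alpha 0.6365, Beta 0.4314.
Largest remainders: Gamma, Alpha receive the extra seats.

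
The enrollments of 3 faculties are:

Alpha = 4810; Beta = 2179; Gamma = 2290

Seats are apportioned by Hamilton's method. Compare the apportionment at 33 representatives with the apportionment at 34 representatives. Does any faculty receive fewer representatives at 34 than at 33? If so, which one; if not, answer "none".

At 33 seats: Alpha 17, Beta 8, Gamma 8.
At 34 seats: Alpha 18, Beta 8, Gamma 8.
No faculty's allocation decreased.

none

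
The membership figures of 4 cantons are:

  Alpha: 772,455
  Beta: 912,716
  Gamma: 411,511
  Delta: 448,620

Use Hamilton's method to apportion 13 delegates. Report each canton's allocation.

Total 2545302; standard divisor 2545302/13 ≈ 195792.462.
Standard quotas: Alpha 3.9453, Beta 4.6617, Gamma 2.1018, Delta 2.2913.
Lower quotas: Alpha 3, Beta 4, Gamma 2, Delta 2 (sum 11, leaving 2 seats).
Remainders in descending order: Alpha 0.9453, Beta 0.6617, Delta 0.2913, Gamma 0.1018.
The surplus seats go to Alpha, Beta.

Alpha: 4; Beta: 5; Gamma: 2; Delta: 2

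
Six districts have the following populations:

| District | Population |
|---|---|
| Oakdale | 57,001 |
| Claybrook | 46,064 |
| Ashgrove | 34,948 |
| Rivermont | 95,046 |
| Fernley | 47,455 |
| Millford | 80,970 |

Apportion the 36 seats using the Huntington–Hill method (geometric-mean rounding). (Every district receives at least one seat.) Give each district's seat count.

Oakdale=6, Claybrook=5, Ashgrove=3, Rivermont=9, Fernley=5, Millford=8

With divisor 10194: modified quotas Oakdale 5.592, Claybrook 4.519, Ashgrove 3.428, Rivermont 9.324, Fernley 4.655, Millford 7.943.
Geometric-mean thresholds: Oakdale √(5·6)=5.477, Claybrook √(4·5)=4.472, Ashgrove √(3·4)=3.464, Rivermont √(9·10)=9.487, Fernley √(4·5)=4.472, Millford √(7·8)=7.483.
Each quota rounded against its threshold gives Oakdale 6, Claybrook 5, Ashgrove 3, Rivermont 9, Fernley 5, Millford 8 (total 36).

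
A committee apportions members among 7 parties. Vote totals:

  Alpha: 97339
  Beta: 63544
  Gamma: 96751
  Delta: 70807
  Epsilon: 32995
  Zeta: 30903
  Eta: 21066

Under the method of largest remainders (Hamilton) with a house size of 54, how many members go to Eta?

Total 413405; standard divisor 413405/54 ≈ 7655.648.
Standard quotas: Alpha 12.7147, Beta 8.3003, Gamma 12.6379, Delta 9.2490, Epsilon 4.3099, Zeta 4.0366, Eta 2.7517.
Lower quotas: Alpha 12, Beta 8, Gamma 12, Delta 9, Epsilon 4, Zeta 4, Eta 2 (sum 51, leaving 3 seats).
Remainders in descending order: Eta 0.7517, Alpha 0.7147, Gamma 0.6379, Epsilon 0.3099, Beta 0.3003, Delta 0.2490, Zeta 0.0366.
Largest remainders: Eta, Alpha, Gamma receive the extra seats.
Eta receives 3.

3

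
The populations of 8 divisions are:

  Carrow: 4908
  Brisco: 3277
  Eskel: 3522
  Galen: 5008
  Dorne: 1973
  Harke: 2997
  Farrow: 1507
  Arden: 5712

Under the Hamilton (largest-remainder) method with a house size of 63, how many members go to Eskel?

Total 28904; standard divisor 28904/63 ≈ 458.794.
Standard quotas: Carrow 10.6976, Brisco 7.1426, Eskel 7.6767, Galen 10.9156, Dorne 4.3004, Harke 6.5323, Farrow 3.2847, Arden 12.4500.
Lower quotas: Carrow 10, Brisco 7, Eskel 7, Galen 10, Dorne 4, Harke 6, Farrow 3, Arden 12 (sum 59, leaving 4 seats).
Remainders in descending order: Galen 0.9156, Carrow 0.6976, Eskel 0.6767, Harke 0.5323, Arden 0.4500, Dorne 0.3004, Farrow 0.2847, Brisco 0.1426.
Largest remainders: Galen, Carrow, Eskel, Harke receive the extra seats.
Eskel receives 8.

8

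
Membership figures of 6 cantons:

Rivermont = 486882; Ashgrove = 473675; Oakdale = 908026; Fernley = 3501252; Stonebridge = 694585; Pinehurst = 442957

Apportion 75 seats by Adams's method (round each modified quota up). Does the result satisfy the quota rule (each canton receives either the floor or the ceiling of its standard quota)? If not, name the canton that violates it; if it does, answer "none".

Fernley

Standard quotas: Rivermont 5.612, Ashgrove 5.459, Oakdale 10.465, Fernley 40.353, Stonebridge 8.005, Pinehurst 5.105.
Adams allocation: Rivermont 6, Ashgrove 6, Oakdale 11, Fernley 39, Stonebridge 8, Pinehurst 5.
Fernley has quota 40.353 (lower 40, upper 41) but receives 39 — outside the quota interval.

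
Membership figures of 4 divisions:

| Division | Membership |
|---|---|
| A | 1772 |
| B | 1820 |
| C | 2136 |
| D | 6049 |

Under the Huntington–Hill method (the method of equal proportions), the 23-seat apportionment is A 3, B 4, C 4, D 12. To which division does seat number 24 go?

Priority for the next seat is population ÷ (√(s·(s+1))).
Priorities: A 511.532, B 406.964, C 477.624, D 484.308.
Highest priority: A.

A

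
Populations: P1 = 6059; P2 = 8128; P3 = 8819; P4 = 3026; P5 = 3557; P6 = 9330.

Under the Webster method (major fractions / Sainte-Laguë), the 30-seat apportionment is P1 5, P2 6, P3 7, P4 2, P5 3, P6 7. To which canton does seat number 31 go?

P2

Priority for the next seat is population ÷ (current seats + 0.5).
Priorities: P1 1101.636, P2 1250.462, P3 1175.867, P4 1210.400, P5 1016.286, P6 1244.000.
Highest priority: P2.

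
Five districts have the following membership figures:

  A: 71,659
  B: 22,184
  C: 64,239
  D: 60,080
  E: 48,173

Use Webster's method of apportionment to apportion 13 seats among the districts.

Standard divisor 266335/13 ≈ 20487.308; standard quotas: A 3.498, B 1.083, C 3.136, D 2.933, E 2.351.
Rounding to the nearest integer gives 3, 1, 3, 3, 2 = 12 seats, so the divisor must be adjusted.
With modified divisor 19900: modified quotas A 3.601, B 1.115, C 3.228, D 3.019, E 2.421.
Rounding to the nearest integer: A 4, B 1, C 3, D 3, E 2 (total 13).

A=4, B=1, C=3, D=3, E=2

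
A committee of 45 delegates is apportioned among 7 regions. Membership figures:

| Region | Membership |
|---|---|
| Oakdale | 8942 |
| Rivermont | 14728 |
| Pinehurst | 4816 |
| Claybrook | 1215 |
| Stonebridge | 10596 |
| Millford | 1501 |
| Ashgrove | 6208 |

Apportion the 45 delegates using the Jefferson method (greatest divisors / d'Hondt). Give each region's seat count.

Oakdale 9, Rivermont 14, Pinehurst 4, Claybrook 1, Stonebridge 10, Millford 1, Ashgrove 6

Standard divisor 48006/45 ≈ 1066.8; standard quotas: Oakdale 8.382, Rivermont 13.806, Pinehurst 4.514, Claybrook 1.139, Stonebridge 9.933, Millford 1.407, Ashgrove 5.819.
Rounding down gives 8, 13, 4, 1, 9, 1, 5 = 41 seats, so the divisor must be adjusted.
With modified divisor 990: modified quotas Oakdale 9.032, Rivermont 14.877, Pinehurst 4.865, Claybrook 1.227, Stonebridge 10.703, Millford 1.516, Ashgrove 6.271.
Rounding down: Oakdale 9, Rivermont 14, Pinehurst 4, Claybrook 1, Stonebridge 10, Millford 1, Ashgrove 6 (total 45).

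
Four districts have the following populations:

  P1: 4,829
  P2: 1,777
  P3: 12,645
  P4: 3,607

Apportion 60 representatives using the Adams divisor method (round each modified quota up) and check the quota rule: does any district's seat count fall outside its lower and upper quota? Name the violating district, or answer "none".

P3

Standard quotas: P1 12.676, P2 4.664, P3 33.192, P4 9.468.
Adams allocation: P1 13, P2 5, P3 32, P4 10.
P3 has quota 33.192 (lower 33, upper 34) but receives 32 — outside the quota interval.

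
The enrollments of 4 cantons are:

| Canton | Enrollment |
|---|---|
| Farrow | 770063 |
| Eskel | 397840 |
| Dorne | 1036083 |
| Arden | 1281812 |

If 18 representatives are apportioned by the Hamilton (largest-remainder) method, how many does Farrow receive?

4

Total 3485798; standard divisor 3485798/18 ≈ 193655.444.
Standard quotas: Farrow 3.9765, Eskel 2.0544, Dorne 5.3501, Arden 6.6190.
Lower quotas: Farrow 3, Eskel 2, Dorne 5, Arden 6 (sum 16, leaving 2 seats).
Remainders in descending order: Farrow 0.9765, Arden 0.6190, Dorne 0.3501, Eskel 0.0544.
Largest remainders: Farrow, Arden receive the extra seats.
Farrow receives 4.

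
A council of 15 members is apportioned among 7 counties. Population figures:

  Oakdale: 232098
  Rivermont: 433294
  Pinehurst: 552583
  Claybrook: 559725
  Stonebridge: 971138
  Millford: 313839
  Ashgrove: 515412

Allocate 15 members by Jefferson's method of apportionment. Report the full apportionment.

Oakdale 1, Rivermont 2, Pinehurst 2, Claybrook 2, Stonebridge 5, Millford 1, Ashgrove 2

Standard divisor 3578089/15 ≈ 238539.267; standard quotas: Oakdale 0.973, Rivermont 1.816, Pinehurst 2.317, Claybrook 2.346, Stonebridge 4.071, Millford 1.316, Ashgrove 2.161.
Rounding down gives 0, 1, 2, 2, 4, 1, 2 = 12 seats, so the divisor must be adjusted.
With modified divisor 190400: modified quotas Oakdale 1.219, Rivermont 2.276, Pinehurst 2.902, Claybrook 2.940, Stonebridge 5.101, Millford 1.648, Ashgrove 2.707.
Rounding down: Oakdale 1, Rivermont 2, Pinehurst 2, Claybrook 2, Stonebridge 5, Millford 1, Ashgrove 2 (total 15).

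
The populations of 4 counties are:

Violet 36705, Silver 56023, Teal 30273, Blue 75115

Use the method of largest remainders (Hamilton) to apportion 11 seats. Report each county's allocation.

The standard divisor is 198116/11 ≈ 18010.545.
Standard quotas: Violet 2.0380, Silver 3.1106, Teal 1.6808, Blue 4.1706.
Lower quotas: Violet 2, Silver 3, Teal 1, Blue 4 (sum 10, leaving 1 seat).
Remainders in descending order: Teal 0.6808, Blue 0.1706, Silver 0.1106, Violet 0.0380.
The surplus seat goes to Teal.

Violet 2, Silver 3, Teal 2, Blue 4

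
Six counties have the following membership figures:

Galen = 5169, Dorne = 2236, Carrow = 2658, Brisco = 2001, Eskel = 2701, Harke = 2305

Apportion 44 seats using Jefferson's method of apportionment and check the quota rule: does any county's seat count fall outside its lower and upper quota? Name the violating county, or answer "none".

Standard quotas: Galen 13.324, Dorne 5.764, Carrow 6.851, Brisco 5.158, Eskel 6.962, Harke 5.941.
Jefferson allocation: Galen 13, Dorne 6, Carrow 7, Brisco 5, Eskel 7, Harke 6.
Every allocation lies between the lower and upper quota.

none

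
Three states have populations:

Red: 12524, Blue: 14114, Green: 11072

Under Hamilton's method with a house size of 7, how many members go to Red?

Standard divisor: 37710 ÷ 7 ≈ 5387.143.
Standard quotas: Red 2.3248, Blue 2.6199, Green 2.0553.
Lower quotas: Red 2, Blue 2, Green 2 (sum 6, leaving 1 seat).
Remainders in descending order: Blue 0.6199, Red 0.3248, Green 0.0553.
Largest remainder: Blue receives the extra seat.
Red receives 2.

2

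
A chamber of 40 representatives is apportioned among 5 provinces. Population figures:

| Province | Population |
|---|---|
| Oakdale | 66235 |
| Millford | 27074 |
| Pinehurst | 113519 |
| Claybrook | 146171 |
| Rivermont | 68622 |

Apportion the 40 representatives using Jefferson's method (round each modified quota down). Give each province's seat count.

Oakdale 6, Millford 2, Pinehurst 11, Claybrook 14, Rivermont 7

Standard divisor 421621/40 ≈ 10540.525; standard quotas: Oakdale 6.284, Millford 2.569, Pinehurst 10.770, Claybrook 13.868, Rivermont 6.510.
Rounding down gives 6, 2, 10, 13, 6 = 37 seats, so the divisor must be adjusted.
With modified divisor 9770: modified quotas Oakdale 6.779, Millford 2.771, Pinehurst 11.619, Claybrook 14.961, Rivermont 7.024.
Rounding down: Oakdale 6, Millford 2, Pinehurst 11, Claybrook 14, Rivermont 7 (total 40).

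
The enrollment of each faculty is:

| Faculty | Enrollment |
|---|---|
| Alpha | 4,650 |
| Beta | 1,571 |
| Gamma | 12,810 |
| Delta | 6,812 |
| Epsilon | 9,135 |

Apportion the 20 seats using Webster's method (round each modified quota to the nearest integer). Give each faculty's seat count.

Standard divisor 34978/20 ≈ 1748.9; standard quotas: Alpha 2.659, Beta 0.898, Gamma 7.325, Delta 3.895, Epsilon 5.223.
Rounding to the nearest integer gives Alpha 3, Beta 1, Gamma 7, Delta 4, Epsilon 5 — total 20, matching the house size, so no adjustment is needed.

Alpha: 3, Beta: 1, Gamma: 7, Delta: 4, Epsilon: 5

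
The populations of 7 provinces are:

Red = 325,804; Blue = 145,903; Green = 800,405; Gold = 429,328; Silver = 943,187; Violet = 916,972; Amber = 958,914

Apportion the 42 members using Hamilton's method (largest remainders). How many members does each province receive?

Standard divisor: 4520513 ÷ 42 ≈ 107631.262.
Standard quotas: Red 3.0270, Blue 1.3556, Green 7.4365, Gold 3.9889, Silver 8.7631, Violet 8.5196, Amber 8.9093.
Lower quotas: Red 3, Blue 1, Green 7, Gold 3, Silver 8, Violet 8, Amber 8 (sum 38, leaving 4 seats).
Remainders in descending order: Gold 0.9889, Amber 0.9093, Silver 0.7631, Violet 0.5196, Green 0.4365, Blue 0.3556, Red 0.0270.
Largest remainders: Gold, Amber, Silver, Violet receive the extra seats.

Red=3, Blue=1, Green=7, Gold=4, Silver=9, Violet=9, Amber=9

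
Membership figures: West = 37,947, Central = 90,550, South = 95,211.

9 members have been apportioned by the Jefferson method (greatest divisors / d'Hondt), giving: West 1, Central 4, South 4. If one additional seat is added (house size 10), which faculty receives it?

South

Priority for the next seat is population ÷ (current seats + 1).
Priorities: West 18973.500, Central 18110.000, South 19042.200.
Highest priority: South.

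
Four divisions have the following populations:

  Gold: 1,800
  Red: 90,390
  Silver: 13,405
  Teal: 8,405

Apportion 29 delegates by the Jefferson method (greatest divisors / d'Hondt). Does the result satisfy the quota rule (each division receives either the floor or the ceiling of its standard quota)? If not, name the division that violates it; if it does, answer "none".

Standard quotas: Gold 0.458, Red 22.994, Silver 3.410, Teal 2.138.
Jefferson allocation: Gold 0, Red 24, Silver 3, Teal 2.
Red has quota 22.994 (lower 22, upper 23) but receives 24 — outside the quota interval.

Red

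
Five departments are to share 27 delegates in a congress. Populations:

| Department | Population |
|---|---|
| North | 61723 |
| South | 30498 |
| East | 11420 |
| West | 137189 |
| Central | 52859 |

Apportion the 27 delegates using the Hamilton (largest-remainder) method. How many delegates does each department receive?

Standard divisor: 293689 ÷ 27 ≈ 10877.37.
Standard quotas: North 5.6744, South 2.8038, East 1.0499, West 12.6123, Central 4.8595.
Lower quotas: North 5, South 2, East 1, West 12, Central 4 (sum 24, leaving 3 seats).
Remainders in descending order: Central 0.8595, South 0.8038, North 0.6744, West 0.6123, East 0.0499.
Largest remainders: Central, South, North receive the extra seats.

North: 6, South: 3, East: 1, West: 12, Central: 5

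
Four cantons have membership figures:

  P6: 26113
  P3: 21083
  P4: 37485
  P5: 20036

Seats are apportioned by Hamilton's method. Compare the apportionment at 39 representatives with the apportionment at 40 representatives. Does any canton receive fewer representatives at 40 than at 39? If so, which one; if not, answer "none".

none

At 39 seats: P6 10, P3 8, P4 14, P5 7.
At 40 seats: P6 10, P3 8, P4 14, P5 8.
No canton's allocation decreased.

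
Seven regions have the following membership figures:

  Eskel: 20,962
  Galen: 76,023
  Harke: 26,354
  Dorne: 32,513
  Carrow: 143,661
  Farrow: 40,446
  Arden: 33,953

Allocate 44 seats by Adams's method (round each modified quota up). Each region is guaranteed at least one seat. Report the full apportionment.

Standard divisor 373912/44 ≈ 8498; standard quotas: Eskel 2.467, Galen 8.946, Harke 3.101, Dorne 3.826, Carrow 16.905, Farrow 4.759, Arden 3.995.
Rounding up gives 3, 9, 4, 4, 17, 5, 4 = 46 seats, so the divisor must be adjusted.
With modified divisor 9200: modified quotas Eskel 2.278, Galen 8.263, Harke 2.865, Dorne 3.534, Carrow 15.615, Farrow 4.396, Arden 3.691.
Rounding up: Eskel 3, Galen 9, Harke 3, Dorne 4, Carrow 16, Farrow 5, Arden 4 (total 44).

Eskel=3, Galen=9, Harke=3, Dorne=4, Carrow=16, Farrow=5, Arden=4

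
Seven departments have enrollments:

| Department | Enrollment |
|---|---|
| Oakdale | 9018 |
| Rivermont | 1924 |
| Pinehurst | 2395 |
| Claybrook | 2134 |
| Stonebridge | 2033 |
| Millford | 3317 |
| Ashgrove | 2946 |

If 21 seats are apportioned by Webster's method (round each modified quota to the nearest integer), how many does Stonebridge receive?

Standard divisor 23767/21 ≈ 1131.762; standard quotas: Oakdale 7.968, Rivermont 1.700, Pinehurst 2.116, Claybrook 1.886, Stonebridge 1.796, Millford 2.931, Ashgrove 2.603.
Rounding to the nearest integer gives 8, 2, 2, 2, 2, 3, 3 = 22 seats, so the divisor must be adjusted.
With modified divisor 1190: modified quotas Oakdale 7.578, Rivermont 1.617, Pinehurst 2.013, Claybrook 1.793, Stonebridge 1.708, Millford 2.787, Ashgrove 2.476.
Rounding to the nearest integer: Oakdale 8, Rivermont 2, Pinehurst 2, Claybrook 2, Stonebridge 2, Millford 3, Ashgrove 2 (total 21).
Stonebridge receives 2.

2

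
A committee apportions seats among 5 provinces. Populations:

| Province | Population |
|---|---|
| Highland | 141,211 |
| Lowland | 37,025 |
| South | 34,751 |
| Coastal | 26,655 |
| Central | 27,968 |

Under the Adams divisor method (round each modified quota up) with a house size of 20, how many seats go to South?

3

Standard divisor 267610/20 ≈ 13380.5; standard quotas: Highland 10.553, Lowland 2.767, South 2.597, Coastal 1.992, Central 2.090.
Rounding up gives 11, 3, 3, 2, 3 = 22 seats, so the divisor must be adjusted.
With modified divisor 14900: modified quotas Highland 9.477, Lowland 2.485, South 2.332, Coastal 1.789, Central 1.877.
Rounding up: Highland 10, Lowland 3, South 3, Coastal 2, Central 2 (total 20).
South receives 3.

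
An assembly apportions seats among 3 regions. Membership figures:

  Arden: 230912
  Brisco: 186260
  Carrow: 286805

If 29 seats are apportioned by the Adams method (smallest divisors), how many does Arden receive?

Standard divisor 703977/29 ≈ 24275.069; standard quotas: Arden 9.512, Brisco 7.673, Carrow 11.815.
Rounding up gives 10, 8, 12 = 30 seats, so the divisor must be adjusted.
With modified divisor 25900: modified quotas Arden 8.916, Brisco 7.192, Carrow 11.074.
Rounding up: Arden 9, Brisco 8, Carrow 12 (total 29).
Arden receives 9.

9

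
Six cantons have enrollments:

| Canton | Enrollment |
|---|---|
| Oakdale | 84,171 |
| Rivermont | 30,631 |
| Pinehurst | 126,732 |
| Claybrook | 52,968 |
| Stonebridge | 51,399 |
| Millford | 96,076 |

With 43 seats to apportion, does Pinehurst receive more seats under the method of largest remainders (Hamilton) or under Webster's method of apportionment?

Hamilton: Oakdale 8, Rivermont 3, Pinehurst 12, Claybrook 5, Stonebridge 5, Millford 10.
Webster: Oakdale 8, Rivermont 3, Pinehurst 13, Claybrook 5, Stonebridge 5, Millford 9.
Pinehurst gets 12 under Hamilton and 13 under Webster.

Webster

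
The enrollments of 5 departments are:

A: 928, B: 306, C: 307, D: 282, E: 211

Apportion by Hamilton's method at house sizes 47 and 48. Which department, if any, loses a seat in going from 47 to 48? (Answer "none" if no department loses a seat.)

none

At 47 seats: A 21, B 7, C 7, D 7, E 5.
At 48 seats: A 22, B 7, C 7, D 7, E 5.
No department's allocation decreased.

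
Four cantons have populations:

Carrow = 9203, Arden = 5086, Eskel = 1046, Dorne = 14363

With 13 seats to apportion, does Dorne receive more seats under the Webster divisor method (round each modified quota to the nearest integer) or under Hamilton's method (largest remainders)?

Webster: Carrow 4, Arden 2, Eskel 0, Dorne 7.
Hamilton: Carrow 4, Arden 2, Eskel 1, Dorne 6.
Dorne gets 7 under Webster and 6 under Hamilton.

Webster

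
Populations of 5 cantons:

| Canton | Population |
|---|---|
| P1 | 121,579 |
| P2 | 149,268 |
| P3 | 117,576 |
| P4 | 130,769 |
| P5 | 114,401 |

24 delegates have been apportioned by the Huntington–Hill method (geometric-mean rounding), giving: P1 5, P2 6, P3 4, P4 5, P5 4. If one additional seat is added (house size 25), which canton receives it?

Priority for the next seat is population ÷ (√(s·(s+1))).
Priorities: P1 22197.187, P2 23032.552, P3 26290.793, P4 23875.044, P5 25580.841.
Highest priority: P3.

P3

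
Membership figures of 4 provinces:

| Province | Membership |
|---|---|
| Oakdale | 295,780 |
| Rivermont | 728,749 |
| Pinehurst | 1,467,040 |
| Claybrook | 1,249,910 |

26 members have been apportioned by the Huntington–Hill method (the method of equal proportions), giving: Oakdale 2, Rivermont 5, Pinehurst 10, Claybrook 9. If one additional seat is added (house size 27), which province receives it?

Pinehurst

Priority for the next seat is population ÷ (√(s·(s+1))).
Priorities: Oakdale 120751.679, Rivermont 133050.755, Pinehurst 139876.776, Claybrook 131752.082.
Highest priority: Pinehurst.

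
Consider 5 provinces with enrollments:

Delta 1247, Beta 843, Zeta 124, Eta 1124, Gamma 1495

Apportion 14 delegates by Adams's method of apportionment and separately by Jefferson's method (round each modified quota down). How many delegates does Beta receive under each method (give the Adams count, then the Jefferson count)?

Adams: Delta 3, Beta 3, Zeta 1, Eta 3, Gamma 4.
Jefferson: Delta 4, Beta 2, Zeta 0, Eta 3, Gamma 5.
Beta gets 3 under Adams and 2 under Jefferson.

3 and 2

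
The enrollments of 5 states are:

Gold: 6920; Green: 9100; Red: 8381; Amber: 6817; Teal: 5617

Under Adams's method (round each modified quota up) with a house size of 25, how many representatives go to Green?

Standard divisor 36835/25 ≈ 1473.4; standard quotas: Gold 4.697, Green 6.176, Red 5.688, Amber 4.627, Teal 3.812.
Rounding up gives 5, 7, 6, 5, 4 = 27 seats, so the divisor must be adjusted.
With modified divisor 1690: modified quotas Gold 4.095, Green 5.385, Red 4.959, Amber 4.034, Teal 3.324.
Rounding up: Gold 5, Green 6, Red 5, Amber 5, Teal 4 (total 25).
Green receives 6.

6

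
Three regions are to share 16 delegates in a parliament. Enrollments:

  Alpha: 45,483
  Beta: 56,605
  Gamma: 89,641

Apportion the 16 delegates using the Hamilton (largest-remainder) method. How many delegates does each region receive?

Alpha 4; Beta 5; Gamma 7

Standard divisor: 191729 ÷ 16 ≈ 11983.062.
Standard quotas: Alpha 3.7956, Beta 4.7238, Gamma 7.4806.
Lower quotas: Alpha 3, Beta 4, Gamma 7 (sum 14, leaving 2 seats).
Remainders in descending order: Alpha 0.7956, Beta 0.7238, Gamma 0.4806.
The surplus seats go to Alpha, Beta.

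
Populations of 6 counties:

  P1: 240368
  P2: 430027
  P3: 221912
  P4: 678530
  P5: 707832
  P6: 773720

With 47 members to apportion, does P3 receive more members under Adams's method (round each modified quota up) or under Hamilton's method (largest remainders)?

Adams

Adams: P1 4, P2 7, P3 4, P4 10, P5 11, P6 11.
Hamilton: P1 4, P2 7, P3 3, P4 10, P5 11, P6 12.
P3 gets 4 under Adams and 3 under Hamilton.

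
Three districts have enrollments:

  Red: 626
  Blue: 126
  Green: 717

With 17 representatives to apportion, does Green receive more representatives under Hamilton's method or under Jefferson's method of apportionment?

Hamilton: Red 7, Blue 2, Green 8.
Jefferson: Red 7, Blue 1, Green 9.
Green gets 8 under Hamilton and 9 under Jefferson.

Jefferson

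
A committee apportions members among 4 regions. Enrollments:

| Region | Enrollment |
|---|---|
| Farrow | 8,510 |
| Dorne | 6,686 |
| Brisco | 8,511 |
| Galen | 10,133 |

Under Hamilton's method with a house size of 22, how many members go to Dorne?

The standard divisor is 33840/22 ≈ 1538.182.
Standard quotas: Farrow 5.5325, Dorne 4.3467, Brisco 5.5332, Galen 6.5876.
Lower quotas: Farrow 5, Dorne 4, Brisco 5, Galen 6 (sum 20, leaving 2 seats).
Remainders in descending order: Galen 0.5876, Brisco 0.5332, Farrow 0.5325, Dorne 0.3467.
The surplus seats go to Galen, Brisco.
Dorne receives 4.

4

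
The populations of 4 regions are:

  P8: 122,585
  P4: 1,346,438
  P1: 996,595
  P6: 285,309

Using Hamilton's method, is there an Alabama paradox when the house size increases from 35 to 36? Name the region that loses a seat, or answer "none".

At 35 seats: P8 1, P4 17, P1 13, P6 4.
At 36 seats: P8 1, P4 18, P1 13, P6 4.
No region's allocation decreased.

none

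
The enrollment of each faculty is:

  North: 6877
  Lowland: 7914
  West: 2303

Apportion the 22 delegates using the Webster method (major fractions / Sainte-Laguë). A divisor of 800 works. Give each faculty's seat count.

With modified divisor 800: modified quotas North 8.596, Lowland 9.893, West 2.879.
Rounding to the nearest integer: North 9, Lowland 10, West 3 (total 22).

North: 9; Lowland: 10; West: 3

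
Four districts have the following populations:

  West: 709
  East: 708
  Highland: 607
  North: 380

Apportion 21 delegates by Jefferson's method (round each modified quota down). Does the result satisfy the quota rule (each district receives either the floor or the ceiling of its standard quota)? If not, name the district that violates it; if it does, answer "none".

Standard quotas: West 6.193, East 6.185, Highland 5.302, North 3.319.
Jefferson allocation: West 7, East 6, Highland 5, North 3.
Every allocation lies between the lower and upper quota.

none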